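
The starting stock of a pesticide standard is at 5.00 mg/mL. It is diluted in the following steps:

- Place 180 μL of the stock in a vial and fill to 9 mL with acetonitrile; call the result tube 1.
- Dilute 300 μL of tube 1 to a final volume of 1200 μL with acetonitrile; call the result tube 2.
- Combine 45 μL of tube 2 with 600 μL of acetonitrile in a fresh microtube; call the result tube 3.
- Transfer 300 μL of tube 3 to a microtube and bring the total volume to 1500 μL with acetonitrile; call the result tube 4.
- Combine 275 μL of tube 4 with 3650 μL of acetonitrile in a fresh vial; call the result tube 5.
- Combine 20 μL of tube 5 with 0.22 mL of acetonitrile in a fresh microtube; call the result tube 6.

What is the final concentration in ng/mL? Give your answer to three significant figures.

2.04 ng/mL

Step 1: 180 μL brought to 9 mL → factor 9000/180 = 50
Step 2: 300 μL brought to 1200 μL → factor 1200/300 = 4
Step 3: 45 μL + 600 μL = 645 μL total → factor 645/45 = 14.333
Step 4: 300 μL brought to 1500 μL → factor 1500/300 = 5
Step 5: 275 μL + 3650 μL = 3925 μL total → factor 3925/275 = 14.273
Step 6: 20 μL + 0.22 mL = 240 μL total → factor 240/20 = 12
Overall dilution factor = 50 × 4 × 14.333 × 5 × 14.273 × 12 = 2.4549 × 10^6
Final = 5.00 mg/mL / 2.4549 × 10^6 = 2.037 × 10^-6 mg/mL = 2.04 ng/mL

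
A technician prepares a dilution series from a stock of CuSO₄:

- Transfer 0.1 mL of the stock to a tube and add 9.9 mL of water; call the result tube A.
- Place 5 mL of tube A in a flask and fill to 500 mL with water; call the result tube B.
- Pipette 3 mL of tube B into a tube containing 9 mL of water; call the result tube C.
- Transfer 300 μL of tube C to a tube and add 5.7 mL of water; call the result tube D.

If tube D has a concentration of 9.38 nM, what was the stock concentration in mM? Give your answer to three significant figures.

7.50 mM

Step 1: 0.1 mL + 9.9 mL = 10 mL total → factor 10/0.1 = 100
Step 2: 5 mL brought to 500 mL → factor 500/5 = 100
Step 3: 3 mL + 9 mL = 12 mL total → factor 12/3 = 4
Step 4: 300 μL + 5.7 mL = 6000 μL total → factor 6000/300 = 20
Overall dilution factor = 100 × 100 × 4 × 20 = 8 × 10^5
Stock = 9.38 nM × 8 × 10^5 = 7.504 × 10^6 nM = 7.50 mM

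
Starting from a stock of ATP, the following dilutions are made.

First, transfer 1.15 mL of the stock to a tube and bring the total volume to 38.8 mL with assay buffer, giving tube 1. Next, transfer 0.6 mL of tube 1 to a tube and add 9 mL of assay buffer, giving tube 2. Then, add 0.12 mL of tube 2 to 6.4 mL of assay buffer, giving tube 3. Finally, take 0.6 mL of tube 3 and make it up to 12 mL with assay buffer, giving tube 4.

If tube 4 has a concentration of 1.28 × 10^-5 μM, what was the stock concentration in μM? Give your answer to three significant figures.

Step 1: 1.15 mL brought to 38.8 mL → factor 38.8/1.15 = 33.739
Step 2: 0.6 mL + 9 mL = 9.6 mL total → factor 9.6/0.6 = 16
Step 3: 0.12 mL + 6.4 mL = 6.52 mL total → factor 6.52/0.12 = 54.333
Step 4: 0.6 mL brought to 12 mL → factor 12/0.6 = 20
Overall dilution factor = 33.739 × 16 × 54.333 × 20 = 5.8661 × 10^5
Stock = 1.28 × 10^-5 μM × 5.8661 × 10^5 = 7.51 μM

7.51 μM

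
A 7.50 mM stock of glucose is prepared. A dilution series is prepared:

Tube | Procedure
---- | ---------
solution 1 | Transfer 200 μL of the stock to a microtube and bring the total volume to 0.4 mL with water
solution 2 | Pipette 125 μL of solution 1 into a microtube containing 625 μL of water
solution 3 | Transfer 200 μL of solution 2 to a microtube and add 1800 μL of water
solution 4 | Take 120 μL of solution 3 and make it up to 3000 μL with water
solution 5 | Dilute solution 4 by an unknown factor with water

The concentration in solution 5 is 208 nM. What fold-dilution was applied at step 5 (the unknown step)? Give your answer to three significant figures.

12.0-fold

Step 1: 200 μL brought to 0.4 mL → factor 400/200 = 2
Step 2: 125 μL + 625 μL = 750 μL total → factor 750/125 = 6
Step 3: 200 μL + 1800 μL = 2000 μL total → factor 2000/200 = 10
Step 4: 120 μL brought to 3000 μL → factor 3000/120 = 25
Step 5: unknown factor x
Product of known-step factors = 3000
Overall factor = 7.50 mM / (208 nM) = 36058
x = 36058 / 3000 = 12.0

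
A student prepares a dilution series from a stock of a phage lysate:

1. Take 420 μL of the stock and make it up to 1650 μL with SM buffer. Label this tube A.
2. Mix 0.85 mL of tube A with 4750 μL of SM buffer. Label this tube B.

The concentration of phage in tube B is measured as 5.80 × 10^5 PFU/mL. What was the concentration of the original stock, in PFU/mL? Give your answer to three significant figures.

Step 1: 420 μL brought to 1650 μL → factor 1650/420 = 3.9286
Step 2: 0.85 mL + 4750 μL = 5.6 mL total → factor 5.6/0.85 = 6.5882
Overall dilution factor = 3.9286 × 6.5882 = 25.882
Stock = 5.80 × 10^5 PFU/mL × 25.882 = 1.50 × 10^7 PFU/mL

1.50 × 10^7 PFU/mL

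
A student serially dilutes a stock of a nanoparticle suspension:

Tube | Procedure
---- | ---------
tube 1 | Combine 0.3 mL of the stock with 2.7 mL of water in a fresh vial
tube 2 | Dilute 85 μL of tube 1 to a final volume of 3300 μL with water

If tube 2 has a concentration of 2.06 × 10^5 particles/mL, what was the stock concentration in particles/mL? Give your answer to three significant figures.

8.00 × 10^7 particles/mL

Step 1: 0.3 mL + 2.7 mL = 3 mL total → factor 3/0.3 = 10
Step 2: 85 μL brought to 3300 μL → factor 3300/85 = 38.824
Overall dilution factor = 10 × 38.824 = 388.24
Stock = 2.06 × 10^5 particles/mL × 388.24 = 8.00 × 10^7 particles/mL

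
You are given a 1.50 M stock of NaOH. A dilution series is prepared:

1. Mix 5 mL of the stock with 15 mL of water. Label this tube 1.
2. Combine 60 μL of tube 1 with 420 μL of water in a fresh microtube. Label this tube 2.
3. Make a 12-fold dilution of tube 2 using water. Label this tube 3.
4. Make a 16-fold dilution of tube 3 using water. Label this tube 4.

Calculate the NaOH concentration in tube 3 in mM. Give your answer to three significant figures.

Step 1: 5 mL + 15 mL = 20 mL total → factor 20/5 = 4
Step 2: 60 μL + 420 μL = 480 μL total → factor 480/60 = 8
Step 3: 12-fold → factor 12
Dilution factor through tube 3 = 4 × 8 × 12 = 384
[tube 3] = 1.50 M / 384 = 0.003906 M = 3.91 mM

3.91 mM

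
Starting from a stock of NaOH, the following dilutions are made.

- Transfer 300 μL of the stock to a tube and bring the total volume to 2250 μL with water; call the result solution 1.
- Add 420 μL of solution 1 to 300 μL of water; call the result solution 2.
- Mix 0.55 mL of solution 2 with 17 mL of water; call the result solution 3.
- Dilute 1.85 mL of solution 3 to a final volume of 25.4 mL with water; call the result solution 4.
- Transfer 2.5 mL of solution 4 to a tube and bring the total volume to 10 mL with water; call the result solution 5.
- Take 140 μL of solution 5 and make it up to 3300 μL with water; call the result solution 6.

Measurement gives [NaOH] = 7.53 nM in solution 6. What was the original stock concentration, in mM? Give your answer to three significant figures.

4.00 mM

Step 1: 300 μL brought to 2250 μL → factor 2250/300 = 7.5
Step 2: 420 μL + 300 μL = 720 μL total → factor 720/420 = 1.7143
Step 3: 0.55 mL + 17 mL = 17.55 mL total → factor 17.55/0.55 = 31.909
Step 4: 1.85 mL brought to 25.4 mL → factor 25.4/1.85 = 13.73
Step 5: 2.5 mL brought to 10 mL → factor 10/2.5 = 4
Step 6: 140 μL brought to 3300 μL → factor 3300/140 = 23.571
Overall dilution factor = 7.5 × 1.7143 × 31.909 × 13.73 × 4 × 23.571 = 5.3109 × 10^5
Stock = 7.53 nM × 5.3109 × 10^5 = 3.999 × 10^6 nM = 4.00 mM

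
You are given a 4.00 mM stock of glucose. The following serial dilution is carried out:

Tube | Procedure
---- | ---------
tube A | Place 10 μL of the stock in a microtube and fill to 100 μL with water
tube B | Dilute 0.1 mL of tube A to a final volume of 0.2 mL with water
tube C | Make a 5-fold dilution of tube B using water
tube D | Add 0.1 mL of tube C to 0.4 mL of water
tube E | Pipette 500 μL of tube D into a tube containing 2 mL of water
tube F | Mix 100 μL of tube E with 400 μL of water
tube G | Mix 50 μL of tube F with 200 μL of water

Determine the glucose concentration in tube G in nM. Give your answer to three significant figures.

64.0 nM

Step 1: 10 μL brought to 100 μL → factor 100/10 = 10
Step 2: 0.1 mL brought to 0.2 mL → factor 0.2/0.1 = 2
Step 3: 5-fold → factor 5
Step 4: 0.1 mL + 0.4 mL = 0.5 mL total → factor 0.5/0.1 = 5
Step 5: 500 μL + 2 mL = 2500 μL total → factor 2500/500 = 5
Step 6: 100 μL + 400 μL = 500 μL total → factor 500/100 = 5
Step 7: 50 μL + 200 μL = 250 μL total → factor 250/50 = 5
Overall dilution factor = 10 × 2 × 5 × 5 × 5 × 5 × 5 = 62500
Final = 4.00 mM / 62500 = 6.400 × 10^-5 mM = 64.0 nM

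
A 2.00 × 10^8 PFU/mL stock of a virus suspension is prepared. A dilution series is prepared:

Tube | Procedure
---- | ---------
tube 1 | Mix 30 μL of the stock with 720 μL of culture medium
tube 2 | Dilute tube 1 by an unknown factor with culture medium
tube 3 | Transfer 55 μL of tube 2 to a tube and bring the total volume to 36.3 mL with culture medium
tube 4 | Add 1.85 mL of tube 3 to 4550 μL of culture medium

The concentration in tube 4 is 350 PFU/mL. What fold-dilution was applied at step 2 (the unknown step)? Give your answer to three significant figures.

10.0-fold

Step 1: 30 μL + 720 μL = 750 μL total → factor 750/30 = 25
Step 2: unknown factor x
Step 3: 55 μL brought to 36.3 mL → factor 36300/55 = 660
Step 4: 1.85 mL + 4550 μL = 6.4 mL total → factor 6.4/1.85 = 3.4595
Product of known-step factors = 57081
Overall factor = 2.00 × 10^8 PFU/mL / (350 PFU/mL) = 5.7143 × 10^5
x = 5.7143 × 10^5 / 57081 = 10.0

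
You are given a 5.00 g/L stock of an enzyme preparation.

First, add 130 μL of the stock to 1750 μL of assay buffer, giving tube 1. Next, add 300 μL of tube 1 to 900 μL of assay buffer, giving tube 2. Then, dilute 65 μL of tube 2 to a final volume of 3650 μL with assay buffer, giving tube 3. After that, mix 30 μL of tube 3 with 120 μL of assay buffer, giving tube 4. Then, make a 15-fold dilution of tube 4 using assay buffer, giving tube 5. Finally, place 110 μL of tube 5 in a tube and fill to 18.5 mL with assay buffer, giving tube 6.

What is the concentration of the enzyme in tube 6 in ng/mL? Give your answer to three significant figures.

Step 1: 130 μL + 1750 μL = 1880 μL total → factor 1880/130 = 14.462
Step 2: 300 μL + 900 μL = 1200 μL total → factor 1200/300 = 4
Step 3: 65 μL brought to 3650 μL → factor 3650/65 = 56.154
Step 4: 30 μL + 120 μL = 150 μL total → factor 150/30 = 5
Step 5: 15-fold → factor 15
Step 6: 110 μL brought to 18.5 mL → factor 18500/110 = 168.18
Overall dilution factor = 14.462 × 4 × 56.154 × 5 × 15 × 168.18 = 4.0973 × 10^7
Final = 5.00 g/L / 4.0973 × 10^7 = 1.220 × 10^-7 g/L = 0.122 ng/mL

0.122 ng/mL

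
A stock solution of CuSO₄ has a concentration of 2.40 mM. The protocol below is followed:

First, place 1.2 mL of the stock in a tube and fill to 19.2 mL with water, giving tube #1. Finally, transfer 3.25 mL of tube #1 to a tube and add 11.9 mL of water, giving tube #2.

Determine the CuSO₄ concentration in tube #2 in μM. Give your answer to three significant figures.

Step 1: 1.2 mL brought to 19.2 mL → factor 19.2/1.2 = 16
Step 2: 3.25 mL + 11.9 mL = 15.15 mL total → factor 15.15/3.25 = 4.6615
Overall dilution factor = 16 × 4.6615 = 74.585
Final = 2.40 mM / 74.585 = 0.03218 mM = 32.2 μM

32.2 μM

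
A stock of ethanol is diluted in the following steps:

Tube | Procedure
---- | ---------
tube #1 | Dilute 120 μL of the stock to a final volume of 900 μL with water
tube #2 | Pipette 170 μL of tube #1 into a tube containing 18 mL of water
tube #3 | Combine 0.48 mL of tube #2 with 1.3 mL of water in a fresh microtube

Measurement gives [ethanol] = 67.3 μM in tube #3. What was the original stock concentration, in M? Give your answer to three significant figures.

Step 1: 120 μL brought to 900 μL → factor 900/120 = 7.5
Step 2: 170 μL + 18 mL = 18170 μL total → factor 18170/170 = 106.88
Step 3: 0.48 mL + 1.3 mL = 1.78 mL total → factor 1.78/0.48 = 3.7083
Overall dilution factor = 7.5 × 106.88 × 3.7083 = 2972.7
Stock = 67.3 μM × 2972.7 = 2.001 × 10^5 μM = 0.200 M

0.200 M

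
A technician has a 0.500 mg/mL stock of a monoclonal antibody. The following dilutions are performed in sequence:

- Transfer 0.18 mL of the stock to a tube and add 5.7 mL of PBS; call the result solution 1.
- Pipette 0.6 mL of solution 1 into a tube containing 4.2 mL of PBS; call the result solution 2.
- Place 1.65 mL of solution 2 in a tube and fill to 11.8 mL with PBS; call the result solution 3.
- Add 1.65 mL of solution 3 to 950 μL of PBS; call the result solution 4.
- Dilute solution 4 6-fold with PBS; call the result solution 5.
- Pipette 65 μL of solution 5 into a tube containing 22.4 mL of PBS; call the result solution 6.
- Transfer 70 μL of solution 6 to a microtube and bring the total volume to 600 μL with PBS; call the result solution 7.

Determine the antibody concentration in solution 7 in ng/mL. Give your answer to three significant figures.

Step 1: 0.18 mL + 5.7 mL = 5.88 mL total → factor 5.88/0.18 = 32.667
Step 2: 0.6 mL + 4.2 mL = 4.8 mL total → factor 4.8/0.6 = 8
Step 3: 1.65 mL brought to 11.8 mL → factor 11.8/1.65 = 7.1515
Step 4: 1.65 mL + 950 μL = 2.6 mL total → factor 2.6/1.65 = 1.5758
Step 5: 6-fold → factor 6
Step 6: 65 μL + 22.4 mL = 22465 μL total → factor 22465/65 = 345.62
Step 7: 70 μL brought to 600 μL → factor 600/70 = 8.5714
Overall dilution factor = 32.667 × 8 × 7.1515 × 1.5758 × 6 × 345.62 × 8.5714 = 5.2346 × 10^7
Final = 0.500 mg/mL / 5.2346 × 10^7 = 9.552 × 10^-9 mg/mL = 0.00955 ng/mL

0.00955 ng/mL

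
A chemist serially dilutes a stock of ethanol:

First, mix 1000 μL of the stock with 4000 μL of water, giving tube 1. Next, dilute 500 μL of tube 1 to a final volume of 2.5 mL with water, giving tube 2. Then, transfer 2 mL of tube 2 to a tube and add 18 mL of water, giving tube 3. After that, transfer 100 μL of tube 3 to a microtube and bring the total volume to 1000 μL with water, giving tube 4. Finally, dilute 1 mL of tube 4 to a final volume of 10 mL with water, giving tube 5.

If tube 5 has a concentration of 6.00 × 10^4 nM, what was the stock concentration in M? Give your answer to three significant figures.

1.50 M

Step 1: 1000 μL + 4000 μL = 5000 μL total → factor 5000/1000 = 5
Step 2: 500 μL brought to 2.5 mL → factor 2500/500 = 5
Step 3: 2 mL + 18 mL = 20 mL total → factor 20/2 = 10
Step 4: 100 μL brought to 1000 μL → factor 1000/100 = 10
Step 5: 1 mL brought to 10 mL → factor 10/1 = 10
Overall dilution factor = 5 × 5 × 10 × 10 × 10 = 25000
Stock = 6.00 × 10^4 nM × 25000 = 1.500 × 10^9 nM = 1.50 M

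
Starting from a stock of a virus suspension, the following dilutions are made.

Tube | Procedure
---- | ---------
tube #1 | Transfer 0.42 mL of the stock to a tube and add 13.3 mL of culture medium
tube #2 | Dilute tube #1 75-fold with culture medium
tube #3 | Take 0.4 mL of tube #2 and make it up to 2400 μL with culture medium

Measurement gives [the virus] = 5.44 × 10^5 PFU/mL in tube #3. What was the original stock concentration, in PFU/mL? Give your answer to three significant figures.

8.00 × 10^9 PFU/mL

Step 1: 0.42 mL + 13.3 mL = 13.72 mL total → factor 13.72/0.42 = 32.667
Step 2: 75-fold → factor 75
Step 3: 0.4 mL brought to 2400 μL → factor 2.4/0.4 = 6
Overall dilution factor = 32.667 × 75 × 6 = 14700
Stock = 5.44 × 10^5 PFU/mL × 14700 = 8.00 × 10^9 PFU/mL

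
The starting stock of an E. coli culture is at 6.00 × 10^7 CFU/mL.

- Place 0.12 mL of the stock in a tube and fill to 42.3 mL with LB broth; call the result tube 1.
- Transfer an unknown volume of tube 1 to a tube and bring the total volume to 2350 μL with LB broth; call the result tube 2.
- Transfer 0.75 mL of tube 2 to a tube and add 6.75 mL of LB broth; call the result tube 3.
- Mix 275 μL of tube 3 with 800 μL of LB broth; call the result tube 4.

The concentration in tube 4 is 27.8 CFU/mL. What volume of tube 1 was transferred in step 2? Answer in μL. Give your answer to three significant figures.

15.0 μL

Step 1: 0.12 mL brought to 42.3 mL → factor 42.3/0.12 = 352.5
Step 2: v brought to 2350 μL → factor = 2350 μL/v
Step 3: 0.75 mL + 6.75 mL = 7.5 mL total → factor 7.5/0.75 = 10
Step 4: 275 μL + 800 μL = 1075 μL total → factor 1075/275 = 3.9091
Product of known-step factors = 13780
Overall factor = 6.00 × 10^7 CFU/mL / (27.8 CFU/mL) = 2.1583 × 10^6
Step-2 factor = 2.1583 × 10^6 / 13780 = 156.63
v = 2350 μL / 156.63 = 15.0 μL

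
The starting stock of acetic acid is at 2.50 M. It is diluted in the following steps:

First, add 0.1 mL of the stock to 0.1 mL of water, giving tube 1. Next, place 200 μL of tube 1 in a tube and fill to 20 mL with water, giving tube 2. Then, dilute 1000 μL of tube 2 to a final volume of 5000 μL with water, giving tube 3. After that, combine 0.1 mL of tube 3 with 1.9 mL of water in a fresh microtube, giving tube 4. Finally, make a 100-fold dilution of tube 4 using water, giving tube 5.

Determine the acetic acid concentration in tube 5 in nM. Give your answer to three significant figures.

1.25 × 10^3 nM

Step 1: 0.1 mL + 0.1 mL = 0.2 mL total → factor 0.2/0.1 = 2
Step 2: 200 μL brought to 20 mL → factor 20000/200 = 100
Step 3: 1000 μL brought to 5000 μL → factor 5000/1000 = 5
Step 4: 0.1 mL + 1.9 mL = 2 mL total → factor 2/0.1 = 20
Step 5: 100-fold → factor 100
Overall dilution factor = 2 × 100 × 5 × 20 × 100 = 2 × 10^6
Final = 2.50 M / 2 × 10^6 = 1.250 × 10^-6 M = 1.25 × 10^3 nM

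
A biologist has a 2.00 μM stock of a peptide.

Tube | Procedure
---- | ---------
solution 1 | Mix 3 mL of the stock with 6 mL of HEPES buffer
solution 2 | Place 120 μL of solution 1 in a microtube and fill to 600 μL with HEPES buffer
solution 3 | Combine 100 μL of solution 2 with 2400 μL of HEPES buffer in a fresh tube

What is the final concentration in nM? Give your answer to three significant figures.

5.33 nM

Step 1: 3 mL + 6 mL = 9 mL total → factor 9/3 = 3
Step 2: 120 μL brought to 600 μL → factor 600/120 = 5
Step 3: 100 μL + 2400 μL = 2500 μL total → factor 2500/100 = 25
Overall dilution factor = 3 × 5 × 25 = 375
Final = 2.00 μM / 375 = 0.005333 μM = 5.33 nM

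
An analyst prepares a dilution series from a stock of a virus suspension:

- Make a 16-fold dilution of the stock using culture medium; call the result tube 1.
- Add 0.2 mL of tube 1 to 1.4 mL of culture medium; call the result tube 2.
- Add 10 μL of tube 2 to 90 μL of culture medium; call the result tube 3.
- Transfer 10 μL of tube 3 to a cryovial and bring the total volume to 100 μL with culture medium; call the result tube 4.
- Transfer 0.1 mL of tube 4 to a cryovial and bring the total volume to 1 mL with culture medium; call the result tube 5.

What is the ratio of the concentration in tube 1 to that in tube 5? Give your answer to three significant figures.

8.00 × 10^3

Step 1: 16-fold → factor 16
Step 2: 0.2 mL + 1.4 mL = 1.6 mL total → factor 1.6/0.2 = 8
Step 3: 10 μL + 90 μL = 100 μL total → factor 100/10 = 10
Step 4: 10 μL brought to 100 μL → factor 100/10 = 10
Step 5: 0.1 mL brought to 1 mL → factor 1/0.1 = 10
Dilution factor to tube 1 = 16; to tube 5 = 1.28 × 10^5
[tube 1]/[tube 5] = (factor to tube 5)/(factor to tube 1) = 1.28 × 10^5/16 = 8.00 × 10^3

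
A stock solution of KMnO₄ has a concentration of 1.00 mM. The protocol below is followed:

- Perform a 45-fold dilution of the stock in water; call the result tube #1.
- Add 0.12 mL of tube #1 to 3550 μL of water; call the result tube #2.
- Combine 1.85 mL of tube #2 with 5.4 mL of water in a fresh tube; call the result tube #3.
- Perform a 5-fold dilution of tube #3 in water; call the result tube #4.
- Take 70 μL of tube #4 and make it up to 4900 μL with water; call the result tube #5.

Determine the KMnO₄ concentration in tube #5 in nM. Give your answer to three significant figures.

Step 1: 45-fold → factor 45
Step 2: 0.12 mL + 3550 μL = 3.67 mL total → factor 3.67/0.12 = 30.583
Step 3: 1.85 mL + 5.4 mL = 7.25 mL total → factor 7.25/1.85 = 3.9189
Step 4: 5-fold → factor 5
Step 5: 70 μL brought to 4900 μL → factor 4900/70 = 70
Overall dilution factor = 45 × 30.583 × 3.9189 × 5 × 70 = 1.8877 × 10^6
Final = 1.00 mM / 1.8877 × 10^6 = 5.297 × 10^-7 mM = 0.530 nM

0.530 nM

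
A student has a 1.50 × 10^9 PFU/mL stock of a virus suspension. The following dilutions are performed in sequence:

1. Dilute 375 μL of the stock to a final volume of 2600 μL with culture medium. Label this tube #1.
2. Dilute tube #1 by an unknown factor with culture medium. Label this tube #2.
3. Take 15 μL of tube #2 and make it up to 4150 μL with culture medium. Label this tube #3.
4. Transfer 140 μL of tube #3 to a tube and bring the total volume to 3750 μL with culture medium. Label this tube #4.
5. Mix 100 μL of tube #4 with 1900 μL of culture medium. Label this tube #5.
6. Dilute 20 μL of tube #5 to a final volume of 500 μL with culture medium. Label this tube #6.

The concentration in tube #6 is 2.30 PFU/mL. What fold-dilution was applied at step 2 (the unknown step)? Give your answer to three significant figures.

Step 1: 375 μL brought to 2600 μL → factor 2600/375 = 6.9333
Step 2: unknown factor x
Step 3: 15 μL brought to 4150 μL → factor 4150/15 = 276.67
Step 4: 140 μL brought to 3750 μL → factor 3750/140 = 26.786
Step 5: 100 μL + 1900 μL = 2000 μL total → factor 2000/100 = 20
Step 6: 20 μL brought to 500 μL → factor 500/20 = 25
Product of known-step factors = 2.569 × 10^7
Overall factor = 1.50 × 10^9 PFU/mL / (2.30 PFU/mL) = 6.5217 × 10^8
x = 6.5217 × 10^8 / 2.569 × 10^7 = 25.4

25.4-fold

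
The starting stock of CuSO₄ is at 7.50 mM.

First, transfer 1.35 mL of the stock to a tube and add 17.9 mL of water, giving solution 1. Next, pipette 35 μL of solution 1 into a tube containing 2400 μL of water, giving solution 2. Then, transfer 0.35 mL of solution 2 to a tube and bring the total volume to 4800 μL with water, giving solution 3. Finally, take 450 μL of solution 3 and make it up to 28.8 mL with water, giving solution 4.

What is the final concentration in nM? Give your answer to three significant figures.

8.61 nM

Step 1: 1.35 mL + 17.9 mL = 19.25 mL total → factor 19.25/1.35 = 14.259
Step 2: 35 μL + 2400 μL = 2435 μL total → factor 2435/35 = 69.571
Step 3: 0.35 mL brought to 4800 μL → factor 4.8/0.35 = 13.714
Step 4: 450 μL brought to 28.8 mL → factor 28800/450 = 64
Overall dilution factor = 14.259 × 69.571 × 13.714 × 64 = 8.7073 × 10^5
Final = 7.50 mM / 8.7073 × 10^5 = 8.614 × 10^-6 mM = 8.61 nM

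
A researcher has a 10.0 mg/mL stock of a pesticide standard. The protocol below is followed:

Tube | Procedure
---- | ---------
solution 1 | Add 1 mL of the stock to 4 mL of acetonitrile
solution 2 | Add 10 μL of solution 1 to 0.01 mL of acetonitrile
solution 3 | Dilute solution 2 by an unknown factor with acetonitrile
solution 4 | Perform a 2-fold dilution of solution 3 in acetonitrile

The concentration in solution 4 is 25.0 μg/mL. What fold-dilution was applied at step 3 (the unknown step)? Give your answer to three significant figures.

Step 1: 1 mL + 4 mL = 5 mL total → factor 5/1 = 5
Step 2: 10 μL + 0.01 mL = 20 μL total → factor 20/10 = 2
Step 3: unknown factor x
Step 4: 2-fold → factor 2
Product of known-step factors = 20
Overall factor = 10.0 mg/mL / (25.0 μg/mL) = 400
x = 400 / 20 = 20.0

20.0-fold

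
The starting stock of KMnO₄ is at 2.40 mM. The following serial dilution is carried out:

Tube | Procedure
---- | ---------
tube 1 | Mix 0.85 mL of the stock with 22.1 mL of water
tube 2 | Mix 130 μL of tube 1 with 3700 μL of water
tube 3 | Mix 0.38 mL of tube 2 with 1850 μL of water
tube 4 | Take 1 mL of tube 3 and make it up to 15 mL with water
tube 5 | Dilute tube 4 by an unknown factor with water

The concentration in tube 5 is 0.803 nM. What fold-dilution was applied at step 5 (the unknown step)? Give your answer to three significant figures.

42.7-fold

Step 1: 0.85 mL + 22.1 mL = 22.95 mL total → factor 22.95/0.85 = 27
Step 2: 130 μL + 3700 μL = 3830 μL total → factor 3830/130 = 29.462
Step 3: 0.38 mL + 1850 μL = 2.23 mL total → factor 2.23/0.38 = 5.8684
Step 4: 1 mL brought to 15 mL → factor 15/1 = 15
Step 5: unknown factor x
Product of known-step factors = 70022
Overall factor = 2.40 mM / (0.803 nM) = 2.9888 × 10^6
x = 2.9888 × 10^6 / 70022 = 42.7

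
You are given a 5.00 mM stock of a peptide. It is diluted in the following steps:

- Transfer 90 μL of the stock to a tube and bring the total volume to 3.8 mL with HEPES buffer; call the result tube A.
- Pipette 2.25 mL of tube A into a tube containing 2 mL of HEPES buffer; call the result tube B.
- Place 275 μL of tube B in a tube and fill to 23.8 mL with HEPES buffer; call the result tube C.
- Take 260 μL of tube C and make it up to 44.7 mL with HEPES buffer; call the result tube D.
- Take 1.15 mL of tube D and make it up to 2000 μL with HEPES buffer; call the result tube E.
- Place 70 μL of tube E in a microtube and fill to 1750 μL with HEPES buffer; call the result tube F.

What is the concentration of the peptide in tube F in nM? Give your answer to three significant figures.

Step 1: 90 μL brought to 3.8 mL → factor 3800/90 = 42.222
Step 2: 2.25 mL + 2 mL = 4.25 mL total → factor 4.25/2.25 = 1.8889
Step 3: 275 μL brought to 23.8 mL → factor 23800/275 = 86.545
Step 4: 260 μL brought to 44.7 mL → factor 44700/260 = 171.92
Step 5: 1.15 mL brought to 2000 μL → factor 2/1.15 = 1.7391
Step 6: 70 μL brought to 1750 μL → factor 1750/70 = 25
Overall dilution factor = 42.222 × 1.8889 × 86.545 × 171.92 × 1.7391 × 25 = 5.1594 × 10^7
Final = 5.00 mM / 5.1594 × 10^7 = 9.691 × 10^-8 mM = 0.0969 nM

0.0969 nM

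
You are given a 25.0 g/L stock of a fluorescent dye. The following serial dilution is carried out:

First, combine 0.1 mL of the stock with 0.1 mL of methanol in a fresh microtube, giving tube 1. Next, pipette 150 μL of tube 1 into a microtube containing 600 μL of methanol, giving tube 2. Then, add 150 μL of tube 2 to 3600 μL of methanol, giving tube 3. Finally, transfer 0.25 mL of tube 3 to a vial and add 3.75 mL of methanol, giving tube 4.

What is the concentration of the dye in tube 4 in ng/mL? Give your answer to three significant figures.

6.25 × 10^3 ng/mL

Step 1: 0.1 mL + 0.1 mL = 0.2 mL total → factor 0.2/0.1 = 2
Step 2: 150 μL + 600 μL = 750 μL total → factor 750/150 = 5
Step 3: 150 μL + 3600 μL = 3750 μL total → factor 3750/150 = 25
Step 4: 0.25 mL + 3.75 mL = 4 mL total → factor 4/0.25 = 16
Overall dilution factor = 2 × 5 × 25 × 16 = 4000
Final = 25.0 g/L / 4000 = 0.006250 g/L = 6.25 × 10^3 ng/mL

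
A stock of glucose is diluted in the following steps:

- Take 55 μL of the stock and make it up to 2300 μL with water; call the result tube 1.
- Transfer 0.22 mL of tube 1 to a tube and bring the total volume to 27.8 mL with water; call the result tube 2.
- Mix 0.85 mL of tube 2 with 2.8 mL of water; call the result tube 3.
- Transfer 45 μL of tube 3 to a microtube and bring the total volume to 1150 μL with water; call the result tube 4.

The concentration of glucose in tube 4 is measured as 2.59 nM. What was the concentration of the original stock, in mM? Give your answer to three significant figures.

Step 1: 55 μL brought to 2300 μL → factor 2300/55 = 41.818
Step 2: 0.22 mL brought to 27.8 mL → factor 27.8/0.22 = 126.36
Step 3: 0.85 mL + 2.8 mL = 3.65 mL total → factor 3.65/0.85 = 4.2941
Step 4: 45 μL brought to 1150 μL → factor 1150/45 = 25.556
Overall dilution factor = 41.818 × 126.36 × 4.2941 × 25.556 = 5.7989 × 10^5
Stock = 2.59 nM × 5.7989 × 10^5 = 1.502 × 10^6 nM = 1.50 mM

1.50 mM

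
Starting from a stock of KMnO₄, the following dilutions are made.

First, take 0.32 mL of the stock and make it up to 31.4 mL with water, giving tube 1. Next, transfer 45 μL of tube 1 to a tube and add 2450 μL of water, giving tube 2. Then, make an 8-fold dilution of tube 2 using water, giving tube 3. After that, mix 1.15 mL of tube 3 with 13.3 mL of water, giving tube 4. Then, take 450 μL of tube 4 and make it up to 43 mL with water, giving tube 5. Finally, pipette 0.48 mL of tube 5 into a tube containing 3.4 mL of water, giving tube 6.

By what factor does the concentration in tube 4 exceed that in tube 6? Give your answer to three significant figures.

772

Step 1: 0.32 mL brought to 31.4 mL → factor 31.4/0.32 = 98.125
Step 2: 45 μL + 2450 μL = 2495 μL total → factor 2495/45 = 55.444
Step 3: 8-fold → factor 8
Step 4: 1.15 mL + 13.3 mL = 14.45 mL total → factor 14.45/1.15 = 12.565
Step 5: 450 μL brought to 43 mL → factor 43000/450 = 95.556
Step 6: 0.48 mL + 3.4 mL = 3.88 mL total → factor 3.88/0.48 = 8.0833
Dilution factor to tube 4 = 5.4689 × 10^5; to tube 6 = 4.2242 × 10^8
[tube 4]/[tube 6] = (factor to tube 6)/(factor to tube 4) = 4.2242 × 10^8/5.4689 × 10^5 = 772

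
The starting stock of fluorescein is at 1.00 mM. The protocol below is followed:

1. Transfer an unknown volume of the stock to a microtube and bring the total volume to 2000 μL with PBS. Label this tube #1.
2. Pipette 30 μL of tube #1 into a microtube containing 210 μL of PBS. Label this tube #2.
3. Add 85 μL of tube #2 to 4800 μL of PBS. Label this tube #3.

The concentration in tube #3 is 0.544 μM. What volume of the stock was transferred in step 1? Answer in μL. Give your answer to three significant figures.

Step 1: v brought to 2000 μL → factor = 2000 μL/v
Step 2: 30 μL + 210 μL = 240 μL total → factor 240/30 = 8
Step 3: 85 μL + 4800 μL = 4885 μL total → factor 4885/85 = 57.471
Product of known-step factors = 459.76
Overall factor = 1.00 mM / (0.544 μM) = 1838.2
Step-1 factor = 1838.2 / 459.76 = 3.9982
v = 2000 μL / 3.9982 = 500 μL

500 μL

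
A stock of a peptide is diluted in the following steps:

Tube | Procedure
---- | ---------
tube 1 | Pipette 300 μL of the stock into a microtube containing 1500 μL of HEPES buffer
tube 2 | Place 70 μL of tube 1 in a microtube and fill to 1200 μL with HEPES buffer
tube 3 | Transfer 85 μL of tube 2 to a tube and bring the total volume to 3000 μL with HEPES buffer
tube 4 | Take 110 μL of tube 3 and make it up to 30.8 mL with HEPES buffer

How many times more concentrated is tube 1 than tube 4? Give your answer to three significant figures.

Step 1: 300 μL + 1500 μL = 1800 μL total → factor 1800/300 = 6
Step 2: 70 μL brought to 1200 μL → factor 1200/70 = 17.143
Step 3: 85 μL brought to 3000 μL → factor 3000/85 = 35.294
Step 4: 110 μL brought to 30.8 mL → factor 30800/110 = 280
Dilution factor to tube 1 = 6; to tube 4 = 1.0165 × 10^6
[tube 1]/[tube 4] = (factor to tube 4)/(factor to tube 1) = 1.0165 × 10^6/6 = 1.69 × 10^5

1.69 × 10^5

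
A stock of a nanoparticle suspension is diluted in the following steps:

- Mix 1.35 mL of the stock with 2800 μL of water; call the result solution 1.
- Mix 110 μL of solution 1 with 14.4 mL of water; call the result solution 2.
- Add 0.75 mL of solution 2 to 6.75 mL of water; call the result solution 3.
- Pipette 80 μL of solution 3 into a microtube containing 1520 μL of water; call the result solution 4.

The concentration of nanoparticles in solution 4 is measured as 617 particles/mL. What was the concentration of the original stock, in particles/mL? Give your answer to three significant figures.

Step 1: 1.35 mL + 2800 μL = 4.15 mL total → factor 4.15/1.35 = 3.0741
Step 2: 110 μL + 14.4 mL = 14510 μL total → factor 14510/110 = 131.91
Step 3: 0.75 mL + 6.75 mL = 7.5 mL total → factor 7.5/0.75 = 10
Step 4: 80 μL + 1520 μL = 1600 μL total → factor 1600/80 = 20
Overall dilution factor = 3.0741 × 131.91 × 10 × 20 = 81100
Stock = 617 particles/mL × 81100 = 5.00 × 10^7 particles/mL

5.00 × 10^7 particles/mL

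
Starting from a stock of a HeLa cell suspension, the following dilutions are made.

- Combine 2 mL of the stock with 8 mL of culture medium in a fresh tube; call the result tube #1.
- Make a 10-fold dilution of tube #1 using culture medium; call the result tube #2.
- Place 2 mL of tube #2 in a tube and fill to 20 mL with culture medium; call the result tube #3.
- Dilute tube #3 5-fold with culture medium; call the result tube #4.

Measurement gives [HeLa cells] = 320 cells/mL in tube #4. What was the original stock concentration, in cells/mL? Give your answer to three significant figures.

8.00 × 10^5 cells/mL

Step 1: 2 mL + 8 mL = 10 mL total → factor 10/2 = 5
Step 2: 10-fold → factor 10
Step 3: 2 mL brought to 20 mL → factor 20/2 = 10
Step 4: 5-fold → factor 5
Overall dilution factor = 5 × 10 × 10 × 5 = 2500
Stock = 320 cells/mL × 2500 = 8.00 × 10^5 cells/mL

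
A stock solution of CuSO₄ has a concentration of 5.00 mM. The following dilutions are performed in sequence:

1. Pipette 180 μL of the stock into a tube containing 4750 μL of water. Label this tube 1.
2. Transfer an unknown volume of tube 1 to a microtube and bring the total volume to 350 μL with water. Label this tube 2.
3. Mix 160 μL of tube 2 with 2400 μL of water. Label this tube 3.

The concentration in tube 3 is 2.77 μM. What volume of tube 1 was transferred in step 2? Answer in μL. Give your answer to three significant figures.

Step 1: 180 μL + 4750 μL = 4930 μL total → factor 4930/180 = 27.389
Step 2: v brought to 350 μL → factor = 350 μL/v
Step 3: 160 μL + 2400 μL = 2560 μL total → factor 2560/160 = 16
Product of known-step factors = 438.22
Overall factor = 5.00 mM / (2.77 μM) = 1805.1
Step-2 factor = 1805.1 / 438.22 = 4.119
v = 350 μL / 4.119 = 85.0 μL

85.0 μL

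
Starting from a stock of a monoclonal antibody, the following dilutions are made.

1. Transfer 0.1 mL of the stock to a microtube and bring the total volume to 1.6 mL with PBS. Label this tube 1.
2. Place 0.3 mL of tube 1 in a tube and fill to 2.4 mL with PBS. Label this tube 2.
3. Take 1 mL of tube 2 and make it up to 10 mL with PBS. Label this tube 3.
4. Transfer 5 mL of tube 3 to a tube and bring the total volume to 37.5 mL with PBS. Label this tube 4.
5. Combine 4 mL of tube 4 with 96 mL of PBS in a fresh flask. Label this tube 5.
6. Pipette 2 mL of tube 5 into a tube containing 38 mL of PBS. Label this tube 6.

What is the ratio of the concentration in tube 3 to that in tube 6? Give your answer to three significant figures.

3.75 × 10^3

Step 1: 0.1 mL brought to 1.6 mL → factor 1.6/0.1 = 16
Step 2: 0.3 mL brought to 2.4 mL → factor 2.4/0.3 = 8
Step 3: 1 mL brought to 10 mL → factor 10/1 = 10
Step 4: 5 mL brought to 37.5 mL → factor 37.5/5 = 7.5
Step 5: 4 mL + 96 mL = 100 mL total → factor 100/4 = 25
Step 6: 2 mL + 38 mL = 40 mL total → factor 40/2 = 20
Dilution factor to tube 3 = 1280; to tube 6 = 4.8 × 10^6
[tube 3]/[tube 6] = (factor to tube 6)/(factor to tube 3) = 4.8 × 10^6/1280 = 3.75 × 10^3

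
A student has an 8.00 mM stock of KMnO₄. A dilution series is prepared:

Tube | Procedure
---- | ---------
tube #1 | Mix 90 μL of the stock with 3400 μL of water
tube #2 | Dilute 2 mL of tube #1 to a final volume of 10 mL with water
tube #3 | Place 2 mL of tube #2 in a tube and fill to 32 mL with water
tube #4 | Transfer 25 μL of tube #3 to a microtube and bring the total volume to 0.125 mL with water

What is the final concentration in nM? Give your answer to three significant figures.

Step 1: 90 μL + 3400 μL = 3490 μL total → factor 3490/90 = 38.778
Step 2: 2 mL brought to 10 mL → factor 10/2 = 5
Step 3: 2 mL brought to 32 mL → factor 32/2 = 16
Step 4: 25 μL brought to 0.125 mL → factor 125/25 = 5
Overall dilution factor = 38.778 × 5 × 16 × 5 = 15511
Final = 8.00 mM / 15511 = 0.0005158 mM = 516 nM

516 nM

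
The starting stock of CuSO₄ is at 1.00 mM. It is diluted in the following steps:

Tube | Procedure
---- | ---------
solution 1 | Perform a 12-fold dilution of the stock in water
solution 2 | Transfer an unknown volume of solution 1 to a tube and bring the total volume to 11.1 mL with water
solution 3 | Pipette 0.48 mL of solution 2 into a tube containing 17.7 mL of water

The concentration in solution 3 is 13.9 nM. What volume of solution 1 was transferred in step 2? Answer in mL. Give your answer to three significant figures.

0.0701 mL

Step 1: 12-fold → factor 12
Step 2: v brought to 11.1 mL → factor = 11.1 mL/v
Step 3: 0.48 mL + 17.7 mL = 18.18 mL total → factor 18.18/0.48 = 37.875
Product of known-step factors = 454.5
Overall factor = 1.00 mM / (13.9 nM) = 71942
Step-2 factor = 71942 / 454.5 = 158.29
v = 11.1 mL / 158.29 = 0.0701 mL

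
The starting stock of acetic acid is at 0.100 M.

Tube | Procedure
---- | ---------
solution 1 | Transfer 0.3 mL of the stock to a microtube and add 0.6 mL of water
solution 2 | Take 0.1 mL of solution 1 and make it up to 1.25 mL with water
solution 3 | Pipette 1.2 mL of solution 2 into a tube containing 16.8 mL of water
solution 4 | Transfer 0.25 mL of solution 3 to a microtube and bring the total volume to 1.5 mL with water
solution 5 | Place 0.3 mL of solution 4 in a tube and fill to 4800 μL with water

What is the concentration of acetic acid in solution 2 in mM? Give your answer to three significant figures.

Step 1: 0.3 mL + 0.6 mL = 0.9 mL total → factor 0.9/0.3 = 3
Step 2: 0.1 mL brought to 1.25 mL → factor 1.25/0.1 = 12.5
Dilution factor through solution 2 = 3 × 12.5 = 37.5
[solution 2] = 0.100 M / 37.5 = 0.002667 M = 2.67 mM

2.67 mM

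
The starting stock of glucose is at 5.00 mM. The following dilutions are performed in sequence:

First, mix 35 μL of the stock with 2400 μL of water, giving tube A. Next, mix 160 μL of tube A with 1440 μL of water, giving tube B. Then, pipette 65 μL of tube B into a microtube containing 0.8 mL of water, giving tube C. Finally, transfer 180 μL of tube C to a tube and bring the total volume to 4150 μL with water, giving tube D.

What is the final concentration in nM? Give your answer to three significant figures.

Step 1: 35 μL + 2400 μL = 2435 μL total → factor 2435/35 = 69.571
Step 2: 160 μL + 1440 μL = 1600 μL total → factor 1600/160 = 10
Step 3: 65 μL + 0.8 mL = 865 μL total → factor 865/65 = 13.308
Step 4: 180 μL brought to 4150 μL → factor 4150/180 = 23.056
Overall dilution factor = 69.571 × 10 × 13.308 × 23.056 = 2.1346 × 10^5
Final = 5.00 mM / 2.1346 × 10^5 = 2.342 × 10^-5 mM = 23.4 nM

23.4 nM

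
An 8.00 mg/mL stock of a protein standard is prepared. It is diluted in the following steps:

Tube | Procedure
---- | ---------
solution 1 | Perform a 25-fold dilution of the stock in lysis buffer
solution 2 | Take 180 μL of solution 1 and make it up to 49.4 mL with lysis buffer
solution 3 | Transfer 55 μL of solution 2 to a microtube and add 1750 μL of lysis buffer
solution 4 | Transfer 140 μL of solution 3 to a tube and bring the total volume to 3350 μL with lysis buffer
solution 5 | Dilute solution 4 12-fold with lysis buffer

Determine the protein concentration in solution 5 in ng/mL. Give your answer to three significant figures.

Step 1: 25-fold → factor 25
Step 2: 180 μL brought to 49.4 mL → factor 49400/180 = 274.44
Step 3: 55 μL + 1750 μL = 1805 μL total → factor 1805/55 = 32.818
Step 4: 140 μL brought to 3350 μL → factor 3350/140 = 23.929
Step 5: 12-fold → factor 12
Overall dilution factor = 25 × 274.44 × 32.818 × 23.929 × 12 = 6.4656 × 10^7
Final = 8.00 mg/mL / 6.4656 × 10^7 = 1.237 × 10^-7 mg/mL = 0.124 ng/mL

0.124 ng/mL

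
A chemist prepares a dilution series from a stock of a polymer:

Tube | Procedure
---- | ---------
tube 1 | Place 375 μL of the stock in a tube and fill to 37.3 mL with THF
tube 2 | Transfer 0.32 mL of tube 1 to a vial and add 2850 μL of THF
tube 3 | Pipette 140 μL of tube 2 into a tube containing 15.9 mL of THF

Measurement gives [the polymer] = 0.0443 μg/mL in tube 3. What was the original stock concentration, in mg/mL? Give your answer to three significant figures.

Step 1: 375 μL brought to 37.3 mL → factor 37300/375 = 99.467
Step 2: 0.32 mL + 2850 μL = 3.17 mL total → factor 3.17/0.32 = 9.9062
Step 3: 140 μL + 15.9 mL = 16040 μL total → factor 16040/140 = 114.57
Overall dilution factor = 99.467 × 9.9062 × 114.57 = 1.1289 × 10^5
Stock = 0.0443 μg/mL × 1.1289 × 10^5 = 5001 μg/mL = 5.00 mg/mL

5.00 mg/mL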